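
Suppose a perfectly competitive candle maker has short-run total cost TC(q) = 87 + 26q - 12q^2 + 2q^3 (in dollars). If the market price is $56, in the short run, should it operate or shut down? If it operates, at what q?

Produce at q = 5

Variable cost is VC = 26q - 12q^2 + 2q^3, so AVC = VC/q = 26 - 12q + 2q^2 and MC = dTC/dq = 26 - 24q + 6q^2.
AVC hits its minimum where MC = AVC, at q = 3, giving min AVC = 26 - 12·3 + 2·3^2 = $8.
P = $56 exceeds min AVC = $8, so the firm stays open.
Set P = MC: 56 = 26 - 24q + 6q^2 → -30 - 24q + 6q^2 = 0. The roots are q = -1 and q = 5; the profit-maximizing output is on the rising part of MC, so q* = 5.
Check: AVC at q = 5 is $16 ≤ P, so revenue covers variable cost.
Profit = P·q − TC = 56·5 − 167 = $113.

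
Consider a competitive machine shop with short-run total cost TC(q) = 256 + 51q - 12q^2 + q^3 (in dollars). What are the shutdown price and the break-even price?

AVC = 51 - 12q + q^2; minimized at q = 6, giving min AVC = $15. That is the shutdown price.
ATC = 256/q + 51 - 12q + q^2. Setting dATC/dq = −256/q^2 − 12 + 2q = 0 gives q = 8 (since 2·8^3 − 12·8^2 = 256).
min ATC = 256/8 + 51 − 12·8 + 8^2 = $51. That is the break-even price.
Between these two prices the firm operates at a loss; above $51 it earns a profit.

Shutdown price = $15; break-even price = $51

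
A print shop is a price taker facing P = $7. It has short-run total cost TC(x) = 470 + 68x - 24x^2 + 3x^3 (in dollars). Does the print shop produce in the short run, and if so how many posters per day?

Shut down

From TC, MC = TC'(x) = 68 - 48x + 9x^2 and AVC = VC/x = 68 - 24x + 3x^2.
AVC is minimized where dAVC/dx = -24 + 6x = 0, at x = 4; min AVC = 68 - 24·4 + 3·4^2 = $20.
Since P = $7 < min AVC = $20, price fails to cover variable cost at any output.
The firm minimizes its loss by shutting down and losing only its fixed cost of $470.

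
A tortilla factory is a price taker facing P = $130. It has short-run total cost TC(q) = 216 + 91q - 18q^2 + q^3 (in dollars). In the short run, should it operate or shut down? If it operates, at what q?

Strip out fixed cost: VC = 91q - 18q^2 + q^3. Then AVC = 91 - 18q + q^2 and MC = 91 - 36q + 3q^2.
AVC is minimized where dAVC/dq = -18 + 2q = 0, at q = 9; min AVC = 91 - 18·9 + 9^2 = $10.
P = $130 exceeds min AVC = $10, so the firm stays open.
Solving P = MC: -39 - 36q + 3q^2 = 0 ⇒ q = -1 or 13. On the upward-sloping branch, q* = 13.
Check: AVC at q = 13 is $26 ≤ P, so revenue covers variable cost.
Profit = P·q − TC = 130·13 − 554 = $1136.

Produce at q = 13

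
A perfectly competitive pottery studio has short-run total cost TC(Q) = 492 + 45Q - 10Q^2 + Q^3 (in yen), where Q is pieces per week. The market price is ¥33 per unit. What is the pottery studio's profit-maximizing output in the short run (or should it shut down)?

Produce at Q = 6

Variable cost is VC = 45Q - 10Q^2 + Q^3, so AVC = VC/Q = 45 - 10Q + Q^2 and MC = dTC/dQ = 45 - 20Q + 3Q^2.
AVC hits its minimum where MC = AVC, at Q = 5, giving min AVC = 45 - 10·5 + 5^2 = ¥20.
Since P = ¥33 ≥ min AVC = ¥20, price covers variable cost and the firm should produce.
Solving P = MC: 12 - 20Q + 3Q^2 = 0 ⇒ Q = 2/3 or 6. On the upward-sloping branch, Q* = 6.
Check: AVC at Q = 6 is ¥21 ≤ P, so revenue covers variable cost.
Profit = P·Q − TC = 33·6 − 618 = -¥420, a loss, but smaller than the ¥492 fixed cost the firm would lose by shutting down.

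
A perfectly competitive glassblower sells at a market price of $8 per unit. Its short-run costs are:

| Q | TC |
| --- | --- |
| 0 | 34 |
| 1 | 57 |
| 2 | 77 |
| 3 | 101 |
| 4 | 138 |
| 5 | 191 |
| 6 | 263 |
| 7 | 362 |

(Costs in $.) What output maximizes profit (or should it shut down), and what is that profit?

Profit at each row (π = 8Q − TC): Q=0: -34; Q=1: -49; Q=2: -61; Q=3: -77; Q=4: -106; Q=5: -151; Q=6: -215; Q=7: -306.
Profit is highest at Q = 0. Equivalently, the lowest AVC in the table is 43/2 ≈ $21.50 at Q = 2, and P = $8 falls below it — price never covers variable cost, so the firm shuts down and loses only its fixed cost.

Q = 0 (shut down); profit = -$34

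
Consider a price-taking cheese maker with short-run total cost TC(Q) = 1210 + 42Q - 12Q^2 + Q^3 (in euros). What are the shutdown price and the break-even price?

Shutdown price = €6; break-even price = €141

Shutdown price = min AVC. AVC = 42 - 12Q + Q^2, with vertex at Q = 6 and minimum €6.
ATC = 1210/Q + 42 - 12Q + Q^2. Setting dATC/dQ = −1210/Q^2 − 12 + 2Q = 0 gives Q = 11 (since 2·11^3 − 12·11^2 = 1210).
min ATC = 1210/11 + 42 − 12·11 + 11^2 = €141. That is the break-even price.
For €6 ≤ P < €141 the firm produces at a loss; below €6 it shuts down.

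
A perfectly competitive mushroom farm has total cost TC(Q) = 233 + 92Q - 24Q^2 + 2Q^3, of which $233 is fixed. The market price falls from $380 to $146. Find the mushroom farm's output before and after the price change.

Output falls from 12 to 9

MC = 92 - 48Q + 6Q^2; the shutdown threshold is min AVC = $20 (at Q = 6).
With P = $380 above the shutdown price, P = MC gives Q = 12.
At P = $146 ≥ min AVC, set P = MC: Q = 9. The firm stays open but cuts output.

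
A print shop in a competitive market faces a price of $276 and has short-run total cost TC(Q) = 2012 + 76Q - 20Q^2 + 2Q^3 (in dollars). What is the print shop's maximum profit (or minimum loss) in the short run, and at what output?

AVC = 76 - 20Q + 2Q^2; min AVC = $26 at Q = 5. Since P = $276 ≥ min AVC, the firm produces.
With MC = 76 - 40Q + 6Q^2, P = MC on the upward-sloping part at Q* = 10.
TR = 276·10 = 2760. TC = 2012 + 760 = 2772. Profit = 2760 − 2772 = -$12.
Shutting down would mean losing the fixed cost of $2012, so operating at a loss of $12 is better by $2000.

Profit = -$12 at Q = 10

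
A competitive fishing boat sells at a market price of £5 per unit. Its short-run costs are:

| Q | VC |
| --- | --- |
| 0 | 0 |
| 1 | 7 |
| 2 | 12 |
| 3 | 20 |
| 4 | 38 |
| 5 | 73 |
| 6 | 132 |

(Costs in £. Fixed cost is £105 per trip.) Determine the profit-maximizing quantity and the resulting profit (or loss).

Q = 0 (shut down); profit = -£105

Tabulate TR − TC: Q=0: -105; Q=1: -107; Q=2: -107; Q=3: -110; Q=4: -123; Q=5: -153; Q=6: -207.
Profit is highest at Q = 0. Equivalently, the lowest AVC in the table is 12/2 ≈ £6 at Q = 2, and P = £5 falls below it — price never covers variable cost, so the firm shuts down and loses only its fixed cost.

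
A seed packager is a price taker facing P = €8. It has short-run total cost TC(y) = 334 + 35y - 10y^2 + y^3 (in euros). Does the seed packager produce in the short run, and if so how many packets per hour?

Strip out fixed cost: VC = 35y - 10y^2 + y^3. Then AVC = 35 - 10y + y^2 and MC = 35 - 20y + 3y^2.
AVC is minimized where dAVC/dy = -10 + 2y = 0, at y = 5; min AVC = 35 - 10·5 + 5^2 = €10.
Since P = €8 < min AVC = €10, price fails to cover variable cost at any output.
Shutting down limits the loss to fixed cost, €334.

Shut down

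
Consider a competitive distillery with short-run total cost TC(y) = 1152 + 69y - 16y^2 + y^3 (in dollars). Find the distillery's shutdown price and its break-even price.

Shutdown price = min AVC. AVC = 69 - 16y + y^2, with vertex at y = 8 and minimum $5.
ATC = 1152/y + 69 - 16y + y^2. Setting dATC/dy = −1152/y^2 − 16 + 2y = 0 gives y = 12 (since 2·12^3 − 16·12^2 = 1152).
min ATC = 1152/12 + 69 − 16·12 + 12^2 = $117. That is the break-even price.
For $5 ≤ P < $117 the firm produces at a loss; below $5 it shuts down.

Shutdown price = $5; break-even price = $117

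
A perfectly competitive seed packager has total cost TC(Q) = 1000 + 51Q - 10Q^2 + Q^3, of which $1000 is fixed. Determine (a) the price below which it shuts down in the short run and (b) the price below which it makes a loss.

Shutdown price = $26; break-even price = $151

Shutdown price = min AVC. AVC = 51 - 10Q + Q^2, with vertex at Q = 5 and minimum $26.
ATC = 1000/Q + 51 - 10Q + Q^2. Setting dATC/dQ = −1000/Q^2 − 10 + 2Q = 0 gives Q = 10 (since 2·10^3 − 10·10^2 = 1000).
min ATC = 1000/10 + 51 − 10·10 + 10^2 = $151. That is the break-even price.
For $26 ≤ P < $151 the firm produces at a loss; below $26 it shuts down.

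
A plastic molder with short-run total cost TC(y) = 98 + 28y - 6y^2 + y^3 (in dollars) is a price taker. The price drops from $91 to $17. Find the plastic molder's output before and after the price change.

MC = 28 - 12y + 3y^2; the shutdown threshold is min AVC = $19 (at y = 3).
With P = $91 above the shutdown price, P = MC gives y = 7.
At P = $17 < min AVC = $19, price no longer covers variable cost at any output, so the firm shuts down: y = 0.

Output falls from 7 to 0 (the firm shuts down)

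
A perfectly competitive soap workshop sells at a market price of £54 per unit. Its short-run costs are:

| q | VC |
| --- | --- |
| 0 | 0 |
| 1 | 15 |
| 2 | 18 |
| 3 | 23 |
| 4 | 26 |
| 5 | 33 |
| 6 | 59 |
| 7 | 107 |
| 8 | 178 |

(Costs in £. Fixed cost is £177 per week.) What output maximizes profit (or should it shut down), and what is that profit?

Tabulate TR − TC: q=0: -177; q=1: -138; q=2: -87; q=3: -38; q=4: 13; q=5: 60; q=6: 88; q=7: 94; q=8: 77.
Profit is maximized at q = 7. AVC there is 107/7 = £15.29 ≤ P, so producing beats shutting down (which would give -£177).

q = 7; profit = £94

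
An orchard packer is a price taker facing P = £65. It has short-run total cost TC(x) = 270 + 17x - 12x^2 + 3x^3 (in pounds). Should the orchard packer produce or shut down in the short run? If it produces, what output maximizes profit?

Produce at x = 4

Strip out fixed cost: VC = 17x - 12x^2 + 3x^3. Then AVC = 17 - 12x + 3x^2 and MC = 17 - 24x + 9x^2.
The AVC parabola has its vertex at x = 12/6 = 2, where AVC = 17 - 12·2 + 3·2^2 = £5.
Because £65 ≥ £5, revenue can cover variable cost; the firm operates.
Solving P = MC: -48 - 24x + 9x^2 = 0 ⇒ x = -4/3 or 4. On the upward-sloping branch, x* = 4.
Check: AVC at x = 4 is £17 ≤ P, so revenue covers variable cost.
Profit = P·x − TC = 65·4 − 338 = -£78, a loss, but smaller than the £270 fixed cost the firm would lose by shutting down.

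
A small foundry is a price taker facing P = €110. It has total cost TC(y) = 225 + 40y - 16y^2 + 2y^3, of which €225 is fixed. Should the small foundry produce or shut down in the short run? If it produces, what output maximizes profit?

Variable cost is VC = 40y - 16y^2 + 2y^3, so AVC = VC/y = 40 - 16y + 2y^2 and MC = dTC/dy = 40 - 32y + 6y^2.
AVC is minimized where dAVC/dy = -16 + 4y = 0, at y = 4; min AVC = 40 - 16·4 + 2·4^2 = €8.
P = €110 exceeds min AVC = €8, so the firm stays open.
Set P = MC: 110 = 40 - 32y + 6y^2 → -70 - 32y + 6y^2 = 0. The roots are y = -5/3 and y = 7; the profit-maximizing output is on the rising part of MC, so y* = 7.
Check: AVC at y = 7 is €26 ≤ P, so revenue covers variable cost.
Profit = P·y − TC = 110·7 − 407 = €363.

Produce at y = 7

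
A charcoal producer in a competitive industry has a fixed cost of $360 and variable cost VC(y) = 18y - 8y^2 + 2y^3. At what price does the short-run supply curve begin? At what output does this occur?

$10 per unit, at y = 2

Short-run supply begins at min AVC. From VC = 18y - 8y^2 + 2y^3, AVC = 18 - 8y + 2y^2.
dAVC/dy = -8 + 4y = 0 gives y = 2. min AVC = 18 - 8·2 + 2·2^2 = 10.
For P < $10 the firm produces nothing.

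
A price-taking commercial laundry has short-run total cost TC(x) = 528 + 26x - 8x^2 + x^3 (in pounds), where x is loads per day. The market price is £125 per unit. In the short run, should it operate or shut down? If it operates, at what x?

Strip out fixed cost: VC = 26x - 8x^2 + x^3. Then AVC = 26 - 8x + x^2 and MC = 26 - 16x + 3x^2.
The AVC parabola has its vertex at x = 8/2 = 4, where AVC = 26 - 8·4 + 4^2 = £10.
Because £125 ≥ £10, revenue can cover variable cost; the firm operates.
Solving P = MC: -99 - 16x + 3x^2 = 0 ⇒ x = -11/3 or 9. On the upward-sloping branch, x* = 9.
Check: AVC at x = 9 is £35 ≤ P, so revenue covers variable cost.
Profit = P·x − TC = 125·9 − 843 = £282.

Produce at x = 9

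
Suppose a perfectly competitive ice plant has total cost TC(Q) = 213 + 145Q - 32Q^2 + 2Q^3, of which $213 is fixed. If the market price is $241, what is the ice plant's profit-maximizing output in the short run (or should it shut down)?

Produce at Q = 12

Strip out fixed cost: VC = 145Q - 32Q^2 + 2Q^3. Then AVC = 145 - 32Q + 2Q^2 and MC = 145 - 64Q + 6Q^2.
AVC hits its minimum where MC = AVC, at Q = 8, giving min AVC = 145 - 32·8 + 2·8^2 = $17.
P = $241 exceeds min AVC = $17, so the firm stays open.
Solving P = MC: -96 - 64Q + 6Q^2 = 0 ⇒ Q = -4/3 or 12. On the upward-sloping branch, Q* = 12.
Check: AVC at Q = 12 is $49 ≤ P, so revenue covers variable cost.
Profit = P·Q − TC = 241·12 − 801 = $2091.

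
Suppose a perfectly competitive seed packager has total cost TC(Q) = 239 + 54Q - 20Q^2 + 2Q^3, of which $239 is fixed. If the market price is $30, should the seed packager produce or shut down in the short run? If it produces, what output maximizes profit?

Variable cost is VC = 54Q - 20Q^2 + 2Q^3, so AVC = VC/Q = 54 - 20Q + 2Q^2 and MC = dTC/dQ = 54 - 40Q + 6Q^2.
AVC hits its minimum where MC = AVC, at Q = 5, giving min AVC = 54 - 20·5 + 2·5^2 = $4.
Since P = $30 ≥ min AVC = $4, price covers variable cost and the firm should produce.
P = MC gives 24 - 40Q + 6Q^2 = 0, with roots 2/3 and 6. Take the larger (rising MC): Q* = 6.
Check: AVC at Q = 6 is $6 ≤ P, so revenue covers variable cost.
Profit = P·Q − TC = 30·6 − 275 = -$95, a loss, but smaller than the $239 fixed cost the firm would lose by shutting down.

Produce at Q = 6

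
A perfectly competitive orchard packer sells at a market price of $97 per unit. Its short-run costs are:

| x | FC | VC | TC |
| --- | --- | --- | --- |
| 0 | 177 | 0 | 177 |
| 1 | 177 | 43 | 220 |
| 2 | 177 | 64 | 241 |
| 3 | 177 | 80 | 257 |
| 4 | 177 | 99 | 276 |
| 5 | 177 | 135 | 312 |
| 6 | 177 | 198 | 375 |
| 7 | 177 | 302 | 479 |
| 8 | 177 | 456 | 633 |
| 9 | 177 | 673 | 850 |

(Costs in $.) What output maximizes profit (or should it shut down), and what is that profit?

x = 6; profit = $207

Profit at each row (π = 97x − TC): x=0: -177; x=1: -123; x=2: -47; x=3: 34; x=4: 112; x=5: 173; x=6: 207; x=7: 200; x=8: 143; x=9: 23.
Profit is maximized at x = 6. AVC there is 198/6 = $33 ≤ P, so producing beats shutting down (which would give -$177).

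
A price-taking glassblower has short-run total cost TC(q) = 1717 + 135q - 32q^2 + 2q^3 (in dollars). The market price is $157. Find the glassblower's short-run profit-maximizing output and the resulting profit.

AVC = 135 - 32q + 2q^2 has its minimum $7 at q = 8; price $157 clears that bar, so the firm operates.
With MC = 135 - 64q + 6q^2, P = MC on the upward-sloping part at q* = 11.
TR = 157·11 = 1727. TC = 1717 + 275 = 1992. Profit = 1727 − 1992 = -$265.
That loss of $265 beats the $1717 the firm would lose by shutting down; producing recovers $1452 of fixed cost.

Profit = -$265 at q = 11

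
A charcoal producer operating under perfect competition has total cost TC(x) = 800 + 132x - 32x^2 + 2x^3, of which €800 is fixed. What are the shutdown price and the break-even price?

Shutdown price = €4; break-even price = €92

AVC = 132 - 32x + 2x^2; minimized at x = 8, giving min AVC = €4. That is the shutdown price.
ATC = 800/x + 132 - 32x + 2x^2. Setting dATC/dx = −800/x^2 − 32 + 4x = 0 gives x = 10 (since 4·10^3 − 32·10^2 = 800).
min ATC = 800/10 + 132 − 32·10 + 2·10^2 = €92. That is the break-even price.
For €4 ≤ P < €92 the firm produces at a loss; below €4 it shuts down.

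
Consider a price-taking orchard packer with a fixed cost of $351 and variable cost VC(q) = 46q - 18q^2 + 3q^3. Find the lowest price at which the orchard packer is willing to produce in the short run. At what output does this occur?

The firm shuts down when price falls below the minimum of average variable cost. AVC = VC/q = 46 - 18q + 3q^2.
dAVC/dq = -18 + 6q = 0 gives q = 3. min AVC = 46 - 18·3 + 3·3^2 = 19.
For P < $19 the firm produces nothing.

$19 per unit, at q = 3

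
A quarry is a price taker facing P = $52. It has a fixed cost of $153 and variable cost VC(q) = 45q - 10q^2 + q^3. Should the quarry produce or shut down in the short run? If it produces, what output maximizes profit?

Produce at q = 7

Strip out fixed cost: VC = 45q - 10q^2 + q^3. Then AVC = 45 - 10q + q^2 and MC = 45 - 20q + 3q^2.
AVC is minimized where dAVC/dq = -10 + 2q = 0, at q = 5; min AVC = 45 - 10·5 + 5^2 = $20.
Since P = $52 ≥ min AVC = $20, price covers variable cost and the firm should produce.
Set P = MC: 52 = 45 - 20q + 3q^2 → -7 - 20q + 3q^2 = 0. The roots are q = -1/3 and q = 7; the profit-maximizing output is on the rising part of MC, so q* = 7.
Check: AVC at q = 7 is $24 ≤ P, so revenue covers variable cost.
Profit = P·q − TC = 52·7 − 321 = $43.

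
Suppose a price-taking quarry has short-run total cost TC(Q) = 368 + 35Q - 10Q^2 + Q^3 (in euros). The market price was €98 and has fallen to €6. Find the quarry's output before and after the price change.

Output falls from 9 to 0 (the firm shuts down)

AVC = 35 - 10Q + Q^2, minimized at Q = 5 where min AVC = €10. MC = 35 - 20Q + 3Q^2.
At P = €98 ≥ min AVC, set P = MC on the rising branch: Q = 9.
At P = €6 < min AVC = €10, price no longer covers variable cost at any output, so the firm shuts down: Q = 0.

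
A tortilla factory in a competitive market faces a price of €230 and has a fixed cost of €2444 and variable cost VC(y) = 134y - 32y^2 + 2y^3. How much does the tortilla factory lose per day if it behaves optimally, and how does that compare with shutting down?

AVC = 134 - 32y + 2y^2; min AVC = €6 at y = 8. Since P = €230 ≥ min AVC, the firm produces.
With MC = 134 - 64y + 6y^2, P = MC on the upward-sloping part at y* = 12.
TR = 230·12 = 2760. TC = 2444 + 456 = 2900. Profit = 2760 − 2900 = -€140.
Shutting down would mean losing the fixed cost of €2444, so operating at a loss of €140 is better by €2304.

Profit = -€140 at y = 12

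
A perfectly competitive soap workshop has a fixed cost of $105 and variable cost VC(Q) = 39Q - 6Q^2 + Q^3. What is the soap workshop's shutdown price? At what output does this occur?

Short-run supply begins at min AVC. From VC = 39Q - 6Q^2 + Q^3, AVC = 39 - 6Q + Q^2.
dAVC/dQ = -6 + 2Q = 0 gives Q = 3. min AVC = 39 - 6·3 + 3^2 = 30.
For P < $30 the firm produces nothing.

$30 per unit, at Q = 3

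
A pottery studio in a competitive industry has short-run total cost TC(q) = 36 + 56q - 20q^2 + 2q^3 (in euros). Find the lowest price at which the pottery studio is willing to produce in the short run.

The firm shuts down when price falls below the minimum of average variable cost. AVC = VC/q = 56 - 20q + 2q^2.
dAVC/dq = -20 + 4q = 0 gives q = 5. min AVC = 56 - 20·5 + 2·5^2 = 6.
So the shutdown price is €6.

€6 per unit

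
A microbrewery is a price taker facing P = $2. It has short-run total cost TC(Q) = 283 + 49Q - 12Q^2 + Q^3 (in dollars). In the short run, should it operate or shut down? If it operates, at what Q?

Shut down

Variable cost is VC = 49Q - 12Q^2 + Q^3, so AVC = VC/Q = 49 - 12Q + Q^2 and MC = dTC/dQ = 49 - 24Q + 3Q^2.
AVC is minimized where dAVC/dQ = -12 + 2Q = 0, at Q = 6; min AVC = 49 - 12·6 + 6^2 = $13.
P = $2 lies below min AVC = $13; no output level covers variable cost.
Shutting down limits the loss to fixed cost, $283.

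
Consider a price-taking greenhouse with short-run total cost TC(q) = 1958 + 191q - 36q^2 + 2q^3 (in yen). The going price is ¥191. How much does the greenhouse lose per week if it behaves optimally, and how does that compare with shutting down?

Profit = -¥230 at q = 12

AVC = 191 - 36q + 2q^2; min AVC = ¥29 at q = 9. Since P = ¥191 ≥ min AVC, the firm produces.
With MC = 191 - 72q + 6q^2, P = MC on the upward-sloping part at q* = 12.
TR = 191·12 = 2292. TC = 1958 + 564 = 2522. Profit = 2292 − 2522 = -¥230.
That loss of ¥230 beats the ¥1958 the firm would lose by shutting down; producing recovers ¥1728 of fixed cost.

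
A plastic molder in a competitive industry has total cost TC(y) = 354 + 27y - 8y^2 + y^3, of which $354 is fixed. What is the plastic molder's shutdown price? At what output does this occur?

The shutdown price is the minimum of AVC. VC = 27y - 8y^2 + y^3, so AVC = 27 - 8y + y^2.
dAVC/dy = -8 + 2y = 0 gives y = 4. min AVC = 27 - 8·4 + 4^2 = 11.
For P < $11 the firm produces nothing.

$11 per unit, at y = 4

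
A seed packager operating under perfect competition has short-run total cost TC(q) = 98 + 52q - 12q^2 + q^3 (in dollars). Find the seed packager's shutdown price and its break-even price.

AVC = 52 - 12q + q^2; minimized at q = 6, giving min AVC = $16. That is the shutdown price.
ATC = 98/q + 52 - 12q + q^2. Setting dATC/dq = −98/q^2 − 12 + 2q = 0 gives q = 7 (since 2·7^3 − 12·7^2 = 98).
min ATC = 98/7 + 52 − 12·7 + 7^2 = $31. That is the break-even price.
For $16 ≤ P < $31 the firm produces at a loss; below $16 it shuts down.

Shutdown price = $16; break-even price = $31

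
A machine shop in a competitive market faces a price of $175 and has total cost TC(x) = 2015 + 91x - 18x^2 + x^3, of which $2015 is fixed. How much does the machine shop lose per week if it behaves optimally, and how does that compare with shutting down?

Profit = -$55 at x = 14

AVC = 91 - 18x + x^2; min AVC = $10 at x = 9. Since P = $175 ≥ min AVC, the firm produces.
MC = 91 - 36x + 3x^2. Setting P = MC and taking the root on the rising branch gives x* = 14.
TR = 175·14 = 2450. TC = 2015 + 490 = 2505. Profit = 2450 − 2505 = -$55.
Shutting down would mean losing the fixed cost of $2015, so operating at a loss of $55 is better by $1960.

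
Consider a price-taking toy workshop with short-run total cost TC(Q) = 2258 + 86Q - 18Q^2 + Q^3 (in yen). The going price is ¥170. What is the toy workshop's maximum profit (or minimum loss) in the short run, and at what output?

AVC = 86 - 18Q + Q^2; min AVC = ¥5 at Q = 9. Since P = ¥170 ≥ min AVC, the firm produces.
MC = 86 - 36Q + 3Q^2. Setting P = MC and taking the root on the rising branch gives Q* = 14.
TR = 170·14 = 2380. TC = 2258 + 420 = 2678. Profit = 2380 − 2678 = -¥298.
Shutting down would mean losing the fixed cost of ¥2258, so operating at a loss of ¥298 is better by ¥1960.

Profit = -¥298 at Q = 14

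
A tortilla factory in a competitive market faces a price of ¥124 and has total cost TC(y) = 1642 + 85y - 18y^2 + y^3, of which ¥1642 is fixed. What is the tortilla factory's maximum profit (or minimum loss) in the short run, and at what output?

Profit = -¥290 at y = 13

AVC = 85 - 18y + y^2; min AVC = ¥4 at y = 9. Since P = ¥124 ≥ min AVC, the firm produces.
With MC = 85 - 36y + 3y^2, P = MC on the upward-sloping part at y* = 13.
TR = 124·13 = 1612. TC = 1642 + 260 = 1902. Profit = 1612 − 1902 = -¥290.
That loss of ¥290 beats the ¥1642 the firm would lose by shutting down; producing recovers ¥1352 of fixed cost.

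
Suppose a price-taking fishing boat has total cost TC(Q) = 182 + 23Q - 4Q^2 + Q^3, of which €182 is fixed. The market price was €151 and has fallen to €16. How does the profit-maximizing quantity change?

AVC = 23 - 4Q + Q^2, minimized at Q = 2 where min AVC = €19. MC = 23 - 8Q + 3Q^2.
At P = €151 ≥ min AVC, set P = MC on the rising branch: Q = 8.
At P = €16 < min AVC = €19, price no longer covers variable cost at any output, so the firm shuts down: Q = 0.

Output falls from 8 to 0 (the firm shuts down)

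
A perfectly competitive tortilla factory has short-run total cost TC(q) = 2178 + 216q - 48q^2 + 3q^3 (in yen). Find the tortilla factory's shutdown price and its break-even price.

Shutdown price = min AVC. AVC = 216 - 48q + 3q^2, with vertex at q = 8 and minimum ¥24.
ATC = 2178/q + 216 - 48q + 3q^2. Setting dATC/dq = −2178/q^2 − 48 + 6q = 0 gives q = 11 (since 6·11^3 − 48·11^2 = 2178).
min ATC = 2178/11 + 216 − 48·11 + 3·11^2 = ¥249. That is the break-even price.
Between these two prices the firm operates at a loss; above ¥249 it earns a profit.

Shutdown price = ¥24; break-even price = ¥249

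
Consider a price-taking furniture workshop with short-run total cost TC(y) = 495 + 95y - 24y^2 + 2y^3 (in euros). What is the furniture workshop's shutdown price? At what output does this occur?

Short-run supply begins at min AVC. From VC = 95y - 24y^2 + 2y^3, AVC = 95 - 24y + 2y^2.
At the minimum of AVC, MC = AVC. MC = 95 - 48y + 6y^2; setting MC = AVC gives 4y^2 - 24y = 0, so y = 6. min AVC = 23.
So the shutdown price is €23.

€23 per unit, at y = 6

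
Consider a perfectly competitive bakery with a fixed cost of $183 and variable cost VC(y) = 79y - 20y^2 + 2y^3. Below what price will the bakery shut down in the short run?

$29 per unit

The firm shuts down when price falls below the minimum of average variable cost. AVC = VC/y = 79 - 20y + 2y^2.
At the minimum of AVC, MC = AVC. MC = 79 - 40y + 6y^2; setting MC = AVC gives 4y^2 - 20y = 0, so y = 5. min AVC = 29.
So the shutdown price is $29.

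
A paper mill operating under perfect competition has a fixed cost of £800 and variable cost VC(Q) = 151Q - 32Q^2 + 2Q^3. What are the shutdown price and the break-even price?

Shutdown price = £23; break-even price = £111

AVC = 151 - 32Q + 2Q^2; minimized at Q = 8, giving min AVC = £23. That is the shutdown price.
ATC = 800/Q + 151 - 32Q + 2Q^2. Setting dATC/dQ = −800/Q^2 − 32 + 4Q = 0 gives Q = 10 (since 4·10^3 − 32·10^2 = 800).
min ATC = 800/10 + 151 − 32·10 + 2·10^2 = £111. That is the break-even price.
For £23 ≤ P < £111 the firm produces at a loss; below £23 it shuts down.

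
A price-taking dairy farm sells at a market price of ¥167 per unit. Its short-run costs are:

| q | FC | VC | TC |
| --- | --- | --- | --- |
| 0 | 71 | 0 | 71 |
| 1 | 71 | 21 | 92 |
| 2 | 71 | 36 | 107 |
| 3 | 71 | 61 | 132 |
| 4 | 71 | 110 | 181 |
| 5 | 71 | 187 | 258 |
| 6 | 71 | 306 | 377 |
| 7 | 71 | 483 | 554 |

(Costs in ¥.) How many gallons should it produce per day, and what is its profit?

Compute π = P·q − TC at each output: q=0: -71; q=1: 75; q=2: 227; q=3: 369; q=4: 487; q=5: 577; q=6: 625; q=7: 615.
Profit is maximized at q = 6. AVC there is 306/6 = ¥51 ≤ P, so producing beats shutting down (which would give -¥71).

q = 6; profit = ¥625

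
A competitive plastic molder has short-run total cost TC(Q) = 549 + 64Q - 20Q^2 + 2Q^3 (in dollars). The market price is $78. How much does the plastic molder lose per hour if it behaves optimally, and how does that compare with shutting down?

AVC = 64 - 20Q + 2Q^2; min AVC = $14 at Q = 5. Since P = $78 ≥ min AVC, the firm produces.
MC = 64 - 40Q + 6Q^2. Setting P = MC and taking the root on the rising branch gives Q* = 7.
TR = 78·7 = 546. TC = 549 + 154 = 703. Profit = 546 − 703 = -$157.
That loss of $157 beats the $549 the firm would lose by shutting down; producing recovers $392 of fixed cost.

Profit = -$157 at Q = 7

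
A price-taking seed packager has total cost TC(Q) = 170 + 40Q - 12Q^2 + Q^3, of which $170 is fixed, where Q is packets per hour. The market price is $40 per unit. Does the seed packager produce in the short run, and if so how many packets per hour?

Produce at Q = 8

From TC, MC = TC'(Q) = 40 - 24Q + 3Q^2 and AVC = VC/Q = 40 - 12Q + Q^2.
AVC is minimized where dAVC/dQ = -12 + 2Q = 0, at Q = 6; min AVC = 40 - 12·6 + 6^2 = $4.
Because $40 ≥ $4, revenue can cover variable cost; the firm operates.
Set P = MC: 40 = 40 - 24Q + 3Q^2 → -24Q + 3Q^2 = 0. The roots are Q = 0 and Q = 8; the profit-maximizing output is on the rising part of MC, so Q* = 8.
Check: AVC at Q = 8 is $8 ≤ P, so revenue covers variable cost.
Profit = P·Q − TC = 40·8 − 234 = $86.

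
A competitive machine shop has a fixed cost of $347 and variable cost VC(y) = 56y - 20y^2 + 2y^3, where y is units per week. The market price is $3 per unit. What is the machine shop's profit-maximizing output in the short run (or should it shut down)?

Variable cost is VC = 56y - 20y^2 + 2y^3, so AVC = VC/y = 56 - 20y + 2y^2 and MC = dTC/dy = 56 - 40y + 6y^2.
AVC hits its minimum where MC = AVC, at y = 5, giving min AVC = 56 - 20·5 + 2·5^2 = $6.
Since P = $3 < min AVC = $6, price fails to cover variable cost at any output.
Shutting down limits the loss to fixed cost, $347.

Shut down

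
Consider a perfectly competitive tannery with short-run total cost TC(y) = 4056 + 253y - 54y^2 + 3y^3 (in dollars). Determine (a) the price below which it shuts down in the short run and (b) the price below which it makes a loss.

Shutdown price = $10; break-even price = $370

Shutdown price = min AVC. AVC = 253 - 54y + 3y^2, with vertex at y = 9 and minimum $10.
ATC = 4056/y + 253 - 54y + 3y^2. Setting dATC/dy = −4056/y^2 − 54 + 6y = 0 gives y = 13 (since 6·13^3 − 54·13^2 = 4056).
min ATC = 4056/13 + 253 − 54·13 + 3·13^2 = $370. That is the break-even price.
For $10 ≤ P < $370 the firm produces at a loss; below $10 it shuts down.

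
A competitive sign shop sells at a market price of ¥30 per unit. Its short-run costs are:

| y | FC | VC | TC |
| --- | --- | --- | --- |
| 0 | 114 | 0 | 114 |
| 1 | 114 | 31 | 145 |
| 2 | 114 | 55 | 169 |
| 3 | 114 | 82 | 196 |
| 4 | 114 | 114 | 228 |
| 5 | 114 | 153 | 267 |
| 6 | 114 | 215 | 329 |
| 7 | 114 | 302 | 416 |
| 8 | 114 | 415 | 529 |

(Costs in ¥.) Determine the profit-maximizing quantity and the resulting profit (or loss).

y = 3; profit = -¥106

Tabulate TR − TC: y=0: -114; y=1: -115; y=2: -109; y=3: -106; y=4: -108; y=5: -117; y=6: -149; y=7: -206; y=8: -289.
Profit is maximized at y = 3. AVC there is 82/3 = ¥27.33 ≤ P, so producing beats shutting down (which would give -¥114).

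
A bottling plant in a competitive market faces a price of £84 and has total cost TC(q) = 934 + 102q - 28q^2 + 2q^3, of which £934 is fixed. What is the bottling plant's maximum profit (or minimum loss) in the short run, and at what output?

AVC = 102 - 28q + 2q^2; min AVC = £4 at q = 7. Since P = £84 ≥ min AVC, the firm produces.
With MC = 102 - 56q + 6q^2, P = MC on the upward-sloping part at q* = 9.
TR = 84·9 = 756. TC = 934 + 108 = 1042. Profit = 756 − 1042 = -£286.
Shutting down would mean losing the fixed cost of £934, so operating at a loss of £286 is better by £648.

Profit = -£286 at q = 9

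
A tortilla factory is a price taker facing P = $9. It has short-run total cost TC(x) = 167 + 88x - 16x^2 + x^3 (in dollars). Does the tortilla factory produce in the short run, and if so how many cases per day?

Shut down

From TC, MC = TC'(x) = 88 - 32x + 3x^2 and AVC = VC/x = 88 - 16x + x^2.
The AVC parabola has its vertex at x = 16/2 = 8, where AVC = 88 - 16·8 + 8^2 = $24.
P = $9 lies below min AVC = $24; no output level covers variable cost.
Best response: produce nothing and absorb the $167 fixed cost.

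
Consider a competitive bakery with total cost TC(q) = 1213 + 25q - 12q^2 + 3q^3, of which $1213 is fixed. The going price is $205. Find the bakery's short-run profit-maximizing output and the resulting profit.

AVC = 25 - 12q + 3q^2 has its minimum $13 at q = 2; price $205 clears that bar, so the firm operates.
MC = 25 - 24q + 9q^2. Setting P = MC and taking the root on the rising branch gives q* = 6.
TR = 205·6 = 1230. TC = 1213 + 366 = 1579. Profit = 1230 − 1579 = -$349.
That loss of $349 beats the $1213 the firm would lose by shutting down; producing recovers $864 of fixed cost.

Profit = -$349 at q = 6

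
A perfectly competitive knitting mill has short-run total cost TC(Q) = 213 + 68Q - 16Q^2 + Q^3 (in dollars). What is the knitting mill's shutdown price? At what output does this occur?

Short-run supply begins at min AVC. From VC = 68Q - 16Q^2 + Q^3, AVC = 68 - 16Q + Q^2.
dAVC/dQ = -16 + 2Q = 0 gives Q = 8. min AVC = 68 - 16·8 + 8^2 = 4.
For P < $4 the firm produces nothing.

$4 per unit, at Q = 8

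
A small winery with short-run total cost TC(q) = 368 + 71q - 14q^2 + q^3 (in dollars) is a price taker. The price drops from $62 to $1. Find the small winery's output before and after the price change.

AVC = 71 - 14q + q^2, minimized at q = 7 where min AVC = $22. MC = 71 - 28q + 3q^2.
At P = $62 ≥ min AVC, set P = MC on the rising branch: q = 9.
At P = $1 < min AVC = $22, price no longer covers variable cost at any output, so the firm shuts down: q = 0.

Output falls from 9 to 0 (the firm shuts down)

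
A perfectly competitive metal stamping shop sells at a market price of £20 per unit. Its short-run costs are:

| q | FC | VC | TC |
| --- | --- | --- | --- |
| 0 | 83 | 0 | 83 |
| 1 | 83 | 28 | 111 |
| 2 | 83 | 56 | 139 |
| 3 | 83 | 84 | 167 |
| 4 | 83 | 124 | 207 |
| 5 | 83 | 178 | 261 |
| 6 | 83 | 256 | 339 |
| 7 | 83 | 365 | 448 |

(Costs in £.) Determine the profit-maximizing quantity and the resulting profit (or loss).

Tabulate TR − TC: q=0: -83; q=1: -91; q=2: -99; q=3: -107; q=4: -127; q=5: -161; q=6: -219; q=7: -308.
Profit is highest at q = 0. Equivalently, the lowest AVC in the table is 28/1 ≈ £28 at q = 1, and P = £20 falls below it — price never covers variable cost, so the firm shuts down and loses only its fixed cost.

q = 0 (shut down); profit = -£83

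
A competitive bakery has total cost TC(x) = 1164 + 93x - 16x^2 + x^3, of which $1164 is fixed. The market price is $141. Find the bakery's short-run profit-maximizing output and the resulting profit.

AVC = 93 - 16x + x^2 has its minimum $29 at x = 8; price $141 clears that bar, so the firm operates.
With MC = 93 - 32x + 3x^2, P = MC on the upward-sloping part at x* = 12.
TR = 141·12 = 1692. TC = 1164 + 540 = 1704. Profit = 1692 − 1704 = -$12.
Shutting down would mean losing the fixed cost of $1164, so operating at a loss of $12 is better by $1152.

Profit = -$12 at x = 12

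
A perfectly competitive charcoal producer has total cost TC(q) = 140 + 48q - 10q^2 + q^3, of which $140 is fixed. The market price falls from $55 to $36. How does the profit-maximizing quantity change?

Output falls from 7 to 6

MC = 48 - 20q + 3q^2; the shutdown threshold is min AVC = $23 (at q = 5).
With P = $55 above the shutdown price, P = MC gives q = 7.
At P = $36 ≥ min AVC, set P = MC: q = 6. The firm stays open but cuts output.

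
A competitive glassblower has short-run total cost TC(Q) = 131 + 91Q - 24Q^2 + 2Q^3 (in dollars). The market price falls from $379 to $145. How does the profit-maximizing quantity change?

Output falls from 12 to 9

AVC = 91 - 24Q + 2Q^2, minimized at Q = 6 where min AVC = $19. MC = 91 - 48Q + 6Q^2.
With P = $379 above the shutdown price, P = MC gives Q = 12.
At P = $145 ≥ min AVC, set P = MC: Q = 9. The firm stays open but cuts output.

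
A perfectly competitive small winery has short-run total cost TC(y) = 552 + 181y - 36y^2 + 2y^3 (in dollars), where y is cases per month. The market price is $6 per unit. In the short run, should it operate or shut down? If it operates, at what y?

Shut down

Variable cost is VC = 181y - 36y^2 + 2y^3, so AVC = VC/y = 181 - 36y + 2y^2 and MC = dTC/dy = 181 - 72y + 6y^2.
AVC is minimized where dAVC/dy = -36 + 4y = 0, at y = 9; min AVC = 181 - 36·9 + 2·9^2 = $19.
P = $6 lies below min AVC = $19; no output level covers variable cost.
Shutting down limits the loss to fixed cost, $552.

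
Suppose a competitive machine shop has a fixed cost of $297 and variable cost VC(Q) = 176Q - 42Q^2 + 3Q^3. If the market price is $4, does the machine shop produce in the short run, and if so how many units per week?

From TC, MC = TC'(Q) = 176 - 84Q + 9Q^2 and AVC = VC/Q = 176 - 42Q + 3Q^2.
AVC is minimized where dAVC/dQ = -42 + 6Q = 0, at Q = 7; min AVC = 176 - 42·7 + 3·7^2 = $29.
Since P = $4 < min AVC = $29, price fails to cover variable cost at any output.
Best response: produce nothing and absorb the $297 fixed cost.

Shut down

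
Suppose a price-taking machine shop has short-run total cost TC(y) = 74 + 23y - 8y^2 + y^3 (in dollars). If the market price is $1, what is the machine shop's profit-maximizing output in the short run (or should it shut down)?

Shut down

From TC, MC = TC'(y) = 23 - 16y + 3y^2 and AVC = VC/y = 23 - 8y + y^2.
AVC is minimized where dAVC/dy = -8 + 2y = 0, at y = 4; min AVC = 23 - 8·4 + 4^2 = $7.
With P < min AVC ($1 < $7), every unit sold adds to the loss.
The firm minimizes its loss by shutting down and losing only its fixed cost of $74.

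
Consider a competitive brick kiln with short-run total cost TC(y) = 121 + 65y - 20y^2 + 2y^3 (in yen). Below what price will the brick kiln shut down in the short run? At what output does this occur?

¥15 per unit, at y = 5

The shutdown price is the minimum of AVC. VC = 65y - 20y^2 + 2y^3, so AVC = 65 - 20y + 2y^2.
dAVC/dy = -20 + 4y = 0 gives y = 5. min AVC = 65 - 20·5 + 2·5^2 = 15.
For P < ¥15 the firm produces nothing.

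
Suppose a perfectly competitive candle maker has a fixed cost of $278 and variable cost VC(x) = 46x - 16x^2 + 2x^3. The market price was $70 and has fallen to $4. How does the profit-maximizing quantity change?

Output falls from 6 to 0 (the firm shuts down)

AVC = 46 - 16x + 2x^2, minimized at x = 4 where min AVC = $14. MC = 46 - 32x + 6x^2.
At P = $70 ≥ min AVC, set P = MC on the rising branch: x = 6.
At P = $4 < min AVC = $14, price no longer covers variable cost at any output, so the firm shuts down: x = 0.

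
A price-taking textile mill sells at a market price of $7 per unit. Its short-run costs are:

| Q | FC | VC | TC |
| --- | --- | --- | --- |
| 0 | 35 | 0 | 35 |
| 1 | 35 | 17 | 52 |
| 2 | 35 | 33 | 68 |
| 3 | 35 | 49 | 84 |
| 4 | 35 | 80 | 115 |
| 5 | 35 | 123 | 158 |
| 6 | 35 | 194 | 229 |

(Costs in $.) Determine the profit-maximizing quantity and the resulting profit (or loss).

Compute π = P·Q − TC at each output: Q=0: -35; Q=1: -45; Q=2: -54; Q=3: -63; Q=4: -87; Q=5: -123; Q=6: -187.
Profit is highest at Q = 0. Equivalently, the lowest AVC in the table is 49/3 ≈ $16.33 at Q = 3, and P = $7 falls below it — price never covers variable cost, so the firm shuts down and loses only its fixed cost.

Q = 0 (shut down); profit = -$35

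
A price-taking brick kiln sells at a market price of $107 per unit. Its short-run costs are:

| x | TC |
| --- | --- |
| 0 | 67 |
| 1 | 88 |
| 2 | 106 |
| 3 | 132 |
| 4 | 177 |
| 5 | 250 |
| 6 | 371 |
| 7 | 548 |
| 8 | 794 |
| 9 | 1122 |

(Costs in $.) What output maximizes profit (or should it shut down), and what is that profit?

Compute π = P·x − TC at each output: x=0: -67; x=1: 19; x=2: 108; x=3: 189; x=4: 251; x=5: 285; x=6: 271; x=7: 201; x=8: 62; x=9: -159.
Profit is maximized at x = 5. AVC there is 183/5 = $36.60 ≤ P, so producing beats shutting down (which would give -$67).

x = 5; profit = $285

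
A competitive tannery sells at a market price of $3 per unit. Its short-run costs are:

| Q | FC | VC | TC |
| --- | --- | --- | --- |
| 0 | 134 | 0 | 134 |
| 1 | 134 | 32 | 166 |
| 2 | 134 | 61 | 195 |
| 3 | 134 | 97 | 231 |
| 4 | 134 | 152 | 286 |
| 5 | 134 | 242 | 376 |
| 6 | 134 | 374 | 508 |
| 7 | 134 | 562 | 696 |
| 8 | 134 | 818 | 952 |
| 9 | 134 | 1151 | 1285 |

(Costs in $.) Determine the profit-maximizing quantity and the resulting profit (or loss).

Q = 0 (shut down); profit = -$134

Profit at each row (π = 3Q − TC): Q=0: -134; Q=1: -163; Q=2: -189; Q=3: -222; Q=4: -274; Q=5: -361; Q=6: -490; Q=7: -675; Q=8: -928; Q=9: -1258.
Profit is highest at Q = 0. Equivalently, the lowest AVC in the table is 61/2 ≈ $30.50 at Q = 2, and P = $3 falls below it — price never covers variable cost, so the firm shuts down and loses only its fixed cost.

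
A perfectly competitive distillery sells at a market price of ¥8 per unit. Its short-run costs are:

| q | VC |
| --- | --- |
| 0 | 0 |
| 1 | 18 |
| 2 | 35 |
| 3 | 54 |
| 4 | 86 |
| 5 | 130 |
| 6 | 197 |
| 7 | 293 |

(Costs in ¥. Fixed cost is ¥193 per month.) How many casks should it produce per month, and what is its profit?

Compute π = P·q − TC at each output: q=0: -193; q=1: -203; q=2: -212; q=3: -223; q=4: -247; q=5: -283; q=6: -342; q=7: -430.
Profit is highest at q = 0. Equivalently, the lowest AVC in the table is 35/2 ≈ ¥17.50 at q = 2, and P = ¥8 falls below it — price never covers variable cost, so the firm shuts down and loses only its fixed cost.

q = 0 (shut down); profit = -¥193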